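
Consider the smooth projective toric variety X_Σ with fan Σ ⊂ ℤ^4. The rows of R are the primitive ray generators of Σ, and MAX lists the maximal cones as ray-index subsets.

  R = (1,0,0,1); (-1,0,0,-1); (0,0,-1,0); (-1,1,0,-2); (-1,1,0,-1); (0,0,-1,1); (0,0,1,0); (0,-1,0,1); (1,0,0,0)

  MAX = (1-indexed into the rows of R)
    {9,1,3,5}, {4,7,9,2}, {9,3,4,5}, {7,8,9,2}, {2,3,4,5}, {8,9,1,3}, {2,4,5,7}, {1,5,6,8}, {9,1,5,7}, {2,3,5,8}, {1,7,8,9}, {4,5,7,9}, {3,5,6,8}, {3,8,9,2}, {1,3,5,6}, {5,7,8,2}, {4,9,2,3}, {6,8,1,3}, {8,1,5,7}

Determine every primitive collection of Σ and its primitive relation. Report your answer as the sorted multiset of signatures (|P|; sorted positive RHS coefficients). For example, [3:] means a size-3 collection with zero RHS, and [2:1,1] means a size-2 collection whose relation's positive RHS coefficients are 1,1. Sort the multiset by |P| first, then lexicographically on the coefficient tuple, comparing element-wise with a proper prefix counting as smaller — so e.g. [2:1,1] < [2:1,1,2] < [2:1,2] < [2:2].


11 minimal non-faces of Δ(Σ) (on 9 rays):

  P={1,2}:  v_{1} + v_{2} = 0 — sig = [2:]
  P={3,7}:  v_{3} + v_{7} = 0 — sig = [2:]
  P={4,8}:  v_{4} + v_{8} = v_{2} — sig = [2:1]
  P={1,4}:  v_{1} + v_{4} = v_{5} + v_{9} — sig = [2:1,1]
  P={4,6}:  v_{4} + v_{6} = v_{3} + v_{5} — sig = [2:1,1]
  P={6,9}:  v_{6} + v_{9} = v_{1} + v_{3} — sig = [2:1,1]
  P={2,6}:  v_{2} + v_{6} = v_{3} + v_{5} + v_{8} — sig = [2:1,1,1]
  P={6,7}:  v_{6} + v_{7} = v_{1} + v_{5} + v_{8} — sig = [2:1,1,1]
  P={5,8,9}:  v_{5} + v_{8} + v_{9} = 0 — sig = [3:]
  P={2,5,9}:  v_{2} + v_{5} + v_{9} = v_{4} — sig = [3:1]
  P={1,3,5,8}:  v_{1} + v_{3} + v_{5} + v_{8} = v_{6} — sig = [4:1]

Signatures (|P|; sorted positive RHS coefficients), sorted:
    |P|=2: 8 collections, coeffs (), (), (1), (1,1), (1,1), (1,1), (1,1,1), (1,1,1)
    |P|=3: 2 collections, coeffs (), (1)
    |P|=4: 1 collection, coeffs (1)


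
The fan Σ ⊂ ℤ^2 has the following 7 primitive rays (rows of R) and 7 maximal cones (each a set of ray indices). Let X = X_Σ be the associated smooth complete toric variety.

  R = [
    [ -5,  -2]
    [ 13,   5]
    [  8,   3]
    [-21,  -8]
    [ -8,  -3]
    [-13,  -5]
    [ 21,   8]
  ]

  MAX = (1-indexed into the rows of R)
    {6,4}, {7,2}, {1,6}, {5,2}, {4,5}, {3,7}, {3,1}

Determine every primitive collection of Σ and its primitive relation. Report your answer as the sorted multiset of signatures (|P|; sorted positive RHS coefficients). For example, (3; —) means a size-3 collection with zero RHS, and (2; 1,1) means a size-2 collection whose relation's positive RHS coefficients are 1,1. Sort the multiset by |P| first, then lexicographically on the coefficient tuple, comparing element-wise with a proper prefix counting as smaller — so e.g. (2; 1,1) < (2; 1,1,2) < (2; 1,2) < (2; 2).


Primitive collections (14):

  • {2,6}:  v_{2} + v_{6} = 0 — sig = (2; —)
  • {3,5}:  v_{3} + v_{5} = 0 — sig = (2; —)
  • {4,7}:  v_{4} + v_{7} = 0 — sig = (2; —)
  • {1,2}:  v_{1} + v_{2} = v_{3} — sig = (2; 1)
  • {1,5}:  v_{1} + v_{5} = v_{6} — sig = (2; 1)
  • {2,3}:  v_{2} + v_{3} = v_{7} — sig = (2; 1)
  • {2,4}:  v_{2} + v_{4} = v_{5} — sig = (2; 1)
  • {3,4}:  v_{3} + v_{4} = v_{6} — sig = (2; 1)
  • {3,6}:  v_{3} + v_{6} = v_{1} — sig = (2; 1)
  • {5,6}:  v_{5} + v_{6} = v_{4} — sig = (2; 1)
  • {5,7}:  v_{5} + v_{7} = v_{2} — sig = (2; 1)
  • {6,7}:  v_{6} + v_{7} = v_{3} — sig = (2; 1)
  • {1,4}:  v_{1} + v_{4} = 2·v_{6} — sig = (2; 2)
  • {1,7}:  v_{1} + v_{7} = 2·v_{3} — sig = (2; 2)

so the primitive-relation signature multiset is
{ (2; —) ×3,  (2; 1) ×9,  (2; 2) ×2 }


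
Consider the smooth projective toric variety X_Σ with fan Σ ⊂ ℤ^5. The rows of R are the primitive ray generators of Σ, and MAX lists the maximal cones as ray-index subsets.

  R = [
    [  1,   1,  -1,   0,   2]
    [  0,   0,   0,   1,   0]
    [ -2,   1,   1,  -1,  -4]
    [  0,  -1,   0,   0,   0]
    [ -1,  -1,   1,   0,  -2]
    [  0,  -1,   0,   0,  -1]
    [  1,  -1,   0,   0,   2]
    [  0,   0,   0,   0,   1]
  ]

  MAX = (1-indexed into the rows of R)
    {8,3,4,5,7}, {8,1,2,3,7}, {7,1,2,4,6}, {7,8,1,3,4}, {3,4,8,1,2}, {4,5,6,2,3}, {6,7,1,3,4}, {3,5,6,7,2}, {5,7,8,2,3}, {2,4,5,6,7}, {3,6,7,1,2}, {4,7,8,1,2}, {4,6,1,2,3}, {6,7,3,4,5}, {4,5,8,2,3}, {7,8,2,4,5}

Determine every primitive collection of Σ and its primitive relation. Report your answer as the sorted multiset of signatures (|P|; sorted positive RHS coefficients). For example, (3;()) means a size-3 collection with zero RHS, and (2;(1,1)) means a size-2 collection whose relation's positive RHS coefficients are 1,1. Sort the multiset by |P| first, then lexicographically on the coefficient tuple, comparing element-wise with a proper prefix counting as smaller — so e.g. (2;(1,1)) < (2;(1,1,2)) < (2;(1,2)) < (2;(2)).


Primitive collections (3):

  P = {1,5}:  v_{1} + v_{5} = 0  ⟹  sig = (2;())
  P = {6,8}:  v_{6} + v_{8} = v_{4}  ⟹  sig = (2;(1))
  P = {2,3,4,7}:  v_{2} + v_{3} + v_{4} + v_{7} = v_{5}  ⟹  sig = (4;(1))

so the primitive-relation signature multiset is
[(2;()), (2;(1)), (4;(1))]


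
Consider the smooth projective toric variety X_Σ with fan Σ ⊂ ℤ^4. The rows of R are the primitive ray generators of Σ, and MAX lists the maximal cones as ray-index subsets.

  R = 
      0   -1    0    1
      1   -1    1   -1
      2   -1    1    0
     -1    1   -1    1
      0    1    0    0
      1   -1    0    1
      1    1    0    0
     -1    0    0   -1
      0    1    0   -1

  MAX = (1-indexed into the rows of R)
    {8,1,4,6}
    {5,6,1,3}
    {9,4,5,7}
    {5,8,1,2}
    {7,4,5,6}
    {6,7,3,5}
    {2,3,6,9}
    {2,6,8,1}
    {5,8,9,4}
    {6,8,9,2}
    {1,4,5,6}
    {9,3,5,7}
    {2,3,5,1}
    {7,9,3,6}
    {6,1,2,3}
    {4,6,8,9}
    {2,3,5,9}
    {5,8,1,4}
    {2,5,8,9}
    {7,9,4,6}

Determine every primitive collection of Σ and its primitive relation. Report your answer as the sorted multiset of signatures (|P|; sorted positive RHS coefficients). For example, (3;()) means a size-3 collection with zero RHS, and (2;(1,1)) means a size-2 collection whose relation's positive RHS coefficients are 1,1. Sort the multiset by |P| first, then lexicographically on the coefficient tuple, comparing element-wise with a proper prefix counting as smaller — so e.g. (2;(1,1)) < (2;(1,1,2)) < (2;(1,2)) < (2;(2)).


The 10 primitive collections of Σ (r=9, n=4):

  {1,9}:  v_{1} + v_{9} = 0  ⟹  sig = (2;())
  {2,4}:  v_{2} + v_{4} = 0  ⟹  sig = (2;())
  {3,8}:  v_{3} + v_{8} = v_{2}  ⟹  sig = (2;(1))
  {7,8}:  v_{7} + v_{8} = v_{9}  ⟹  sig = (2;(1))
  {1,7}:  v_{1} + v_{7} = v_{5} + v_{6}  ⟹  sig = (2;(1,1))
  {2,7}:  v_{2} + v_{7} = v_{3} + v_{9}  ⟹  sig = (2;(1,1))
  {3,4}:  v_{3} + v_{4} = v_{5} + v_{6}  ⟹  sig = (2;(1,1))
  {5,6,8}:  v_{5} + v_{6} + v_{8} = 0  ⟹  sig = (3;())
  {2,5,6}:  v_{2} + v_{5} + v_{6} = v_{3}  ⟹  sig = (3;(1))
  {5,6,9}:  v_{5} + v_{6} + v_{9} = v_{7}  ⟹  sig = (3;(1))

so the primitive-relation signature multiset is
{ (2;()) ×2,  (2;(1)) ×2,  (2;(1,1)) ×3,  (3;()),  (3;(1)) ×2 }


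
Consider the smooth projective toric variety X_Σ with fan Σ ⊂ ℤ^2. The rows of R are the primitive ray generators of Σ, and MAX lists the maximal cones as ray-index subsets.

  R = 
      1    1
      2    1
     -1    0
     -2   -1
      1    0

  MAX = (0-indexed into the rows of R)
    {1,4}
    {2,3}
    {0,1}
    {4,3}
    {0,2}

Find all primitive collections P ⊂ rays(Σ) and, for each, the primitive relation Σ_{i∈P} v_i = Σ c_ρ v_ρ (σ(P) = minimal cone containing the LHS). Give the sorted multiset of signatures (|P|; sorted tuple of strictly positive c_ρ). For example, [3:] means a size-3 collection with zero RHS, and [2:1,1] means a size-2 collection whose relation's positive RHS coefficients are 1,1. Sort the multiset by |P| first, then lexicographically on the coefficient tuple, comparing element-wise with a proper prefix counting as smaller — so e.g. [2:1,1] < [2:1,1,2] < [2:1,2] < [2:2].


Δ(Σ) — 5 vertices, 5 min non-faces:

  {1,3}:  v_{1} + v_{3} = 0 — sig = [2:]
  {2,4}:  v_{2} + v_{4} = 0 — sig = [2:]
  {0,3}:  v_{0} + v_{3} = v_{2} — sig = [2:1]
  {0,4}:  v_{0} + v_{4} = v_{1} — sig = [2:1]
  {1,2}:  v_{1} + v_{2} = v_{0} — sig = [2:1]

Hence PRS(X_Σ) =
    |P|=2: 5 collections, coeffs (), (), (1), (1), (1)


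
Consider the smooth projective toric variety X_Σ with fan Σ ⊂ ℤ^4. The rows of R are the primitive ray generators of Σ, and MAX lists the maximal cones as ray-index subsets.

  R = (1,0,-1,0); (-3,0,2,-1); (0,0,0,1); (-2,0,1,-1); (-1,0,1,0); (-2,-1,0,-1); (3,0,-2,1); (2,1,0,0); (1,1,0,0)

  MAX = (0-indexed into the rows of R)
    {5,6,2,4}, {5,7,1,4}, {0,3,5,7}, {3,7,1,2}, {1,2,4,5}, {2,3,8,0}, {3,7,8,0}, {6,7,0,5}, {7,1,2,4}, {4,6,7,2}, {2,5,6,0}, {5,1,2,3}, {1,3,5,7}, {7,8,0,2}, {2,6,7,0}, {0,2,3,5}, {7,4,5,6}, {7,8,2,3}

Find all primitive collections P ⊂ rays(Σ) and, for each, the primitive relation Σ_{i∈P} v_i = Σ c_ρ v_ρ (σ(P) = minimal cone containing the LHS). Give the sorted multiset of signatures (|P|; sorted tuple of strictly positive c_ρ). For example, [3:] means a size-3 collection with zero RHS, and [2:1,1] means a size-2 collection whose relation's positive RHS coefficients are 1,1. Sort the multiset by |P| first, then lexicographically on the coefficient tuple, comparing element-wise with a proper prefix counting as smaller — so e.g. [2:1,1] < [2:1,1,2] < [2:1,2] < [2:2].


|primitive collections| = 11. Relations:

  P = {0,4}:  v_{0} + v_{4} = 0 ; sig = [2:]
  P = {1,6}:  v_{1} + v_{6} = 0 ; sig = [2:]
  P = {0,1}:  v_{0} + v_{1} = v_{3} ; sig = [2:1]
  P = {3,4}:  v_{3} + v_{4} = v_{1} ; sig = [2:1]
  P = {3,6}:  v_{3} + v_{6} = v_{0} ; sig = [2:1]
  P = {5,8}:  v_{5} + v_{8} = v_{0} + v_{3} ; sig = [2:1,1]
  P = {4,8}:  v_{4} + v_{8} = v_{2} + v_{3} + v_{7} ; sig = [2:1,1,1]
  P = {1,8}:  v_{1} + v_{8} = v_{2} + 2·v_{3} + v_{7} ; sig = [2:1,1,2]
  P = {6,8}:  v_{6} + v_{8} = 2·v_{0} + v_{2} + v_{7} ; sig = [2:1,1,2]
  P = {2,5,7}:  v_{2} + v_{5} + v_{7} = 0 ; sig = [3:]
  P = {0,2,3,7}:  v_{0} + v_{2} + v_{3} + v_{7} = v_{8} ; sig = [4:1]

Hence PRS(X_Σ) =
[[2:], [2:], [2:1], [2:1], [2:1], [2:1,1], [2:1,1,1], [2:1,1,2], [2:1,1,2], [3:], [4:1]]


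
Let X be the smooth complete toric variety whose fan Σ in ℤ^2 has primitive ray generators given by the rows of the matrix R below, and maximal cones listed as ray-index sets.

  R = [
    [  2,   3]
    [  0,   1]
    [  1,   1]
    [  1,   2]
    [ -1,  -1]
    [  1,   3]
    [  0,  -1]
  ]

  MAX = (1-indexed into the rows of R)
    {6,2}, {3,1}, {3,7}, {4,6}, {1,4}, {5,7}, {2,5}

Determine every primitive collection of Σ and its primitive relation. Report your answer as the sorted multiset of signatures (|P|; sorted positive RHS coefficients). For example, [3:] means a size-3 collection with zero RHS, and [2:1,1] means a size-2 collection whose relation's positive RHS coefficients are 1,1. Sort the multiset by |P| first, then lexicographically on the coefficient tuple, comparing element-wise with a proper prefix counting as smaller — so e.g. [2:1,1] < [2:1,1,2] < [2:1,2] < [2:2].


Minimal non-faces — 14 found among 7 rays, 7 max cones:

  P = {2,7}:  v_{2} + v_{7} = 0  ⟹  sig = [2:]
  P = {3,5}:  v_{3} + v_{5} = 0  ⟹  sig = [2:]
  P = {1,5}:  v_{1} + v_{5} = v_{4}  ⟹  sig = [2:1]
  P = {2,3}:  v_{2} + v_{3} = v_{4}  ⟹  sig = [2:1]
  P = {2,4}:  v_{2} + v_{4} = v_{6}  ⟹  sig = [2:1]
  P = {3,4}:  v_{3} + v_{4} = v_{1}  ⟹  sig = [2:1]
  P = {4,5}:  v_{4} + v_{5} = v_{2}  ⟹  sig = [2:1]
  P = {4,7}:  v_{4} + v_{7} = v_{3}  ⟹  sig = [2:1]
  P = {6,7}:  v_{6} + v_{7} = v_{4}  ⟹  sig = [2:1]
  P = {1,2}:  v_{1} + v_{2} = 2·v_{4}  ⟹  sig = [2:2]
  P = {1,7}:  v_{1} + v_{7} = 2·v_{3}  ⟹  sig = [2:2]
  P = {3,6}:  v_{3} + v_{6} = 2·v_{4}  ⟹  sig = [2:2]
  P = {5,6}:  v_{5} + v_{6} = 2·v_{2}  ⟹  sig = [2:2]
  P = {1,6}:  v_{1} + v_{6} = 3·v_{4}  ⟹  sig = [2:3]

Hence PRS(X_Σ) =
{ [2:] ×2,  [2:1] ×7,  [2:2] ×4,  [2:3] }


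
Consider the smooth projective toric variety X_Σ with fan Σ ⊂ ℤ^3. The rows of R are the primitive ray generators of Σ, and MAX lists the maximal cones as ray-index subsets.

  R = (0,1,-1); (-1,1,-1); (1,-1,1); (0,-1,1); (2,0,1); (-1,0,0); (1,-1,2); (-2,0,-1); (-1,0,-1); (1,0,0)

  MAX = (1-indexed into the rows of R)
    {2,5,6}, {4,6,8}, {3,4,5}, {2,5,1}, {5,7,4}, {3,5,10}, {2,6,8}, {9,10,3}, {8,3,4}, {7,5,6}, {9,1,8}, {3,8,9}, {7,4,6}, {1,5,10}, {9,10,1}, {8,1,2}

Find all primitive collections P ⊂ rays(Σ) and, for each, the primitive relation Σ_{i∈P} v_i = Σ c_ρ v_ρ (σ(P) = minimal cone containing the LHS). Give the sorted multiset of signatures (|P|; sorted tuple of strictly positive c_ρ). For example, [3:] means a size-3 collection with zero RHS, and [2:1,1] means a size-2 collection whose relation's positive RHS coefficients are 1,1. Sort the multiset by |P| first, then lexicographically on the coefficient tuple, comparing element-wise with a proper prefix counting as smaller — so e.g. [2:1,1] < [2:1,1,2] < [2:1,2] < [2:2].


Minimal non-faces — 22 found among 10 rays, 16 max cones:

  • {1,4}:  v_{1} + v_{4} = 0 ; sig = [2:]
  • {2,3}:  v_{2} + v_{3} = 0 ; sig = [2:]
  • {5,8}:  v_{5} + v_{8} = 0 ; sig = [2:]
  • {6,10}:  v_{6} + v_{10} = 0 ; sig = [2:]
  • {1,3}:  v_{1} + v_{3} = v_{10} ; sig = [2:1]
  • {1,6}:  v_{1} + v_{6} = v_{2} ; sig = [2:1]
  • {2,4}:  v_{2} + v_{4} = v_{6} ; sig = [2:1]
  • {2,10}:  v_{2} + v_{10} = v_{1} ; sig = [2:1]
  • {3,6}:  v_{3} + v_{6} = v_{4} ; sig = [2:1]
  • {4,10}:  v_{4} + v_{10} = v_{3} ; sig = [2:1]
  • {5,9}:  v_{5} + v_{9} = v_{10} ; sig = [2:1]
  • {6,9}:  v_{6} + v_{9} = v_{8} ; sig = [2:1]
  • {7,9}:  v_{7} + v_{9} = v_{4} ; sig = [2:1]
  • {8,10}:  v_{8} + v_{10} = v_{9} ; sig = [2:1]
  • {1,7}:  v_{1} + v_{7} = v_{5} + v_{6} ; sig = [2:1,1]
  • {2,9}:  v_{2} + v_{9} = v_{1} + v_{8} ; sig = [2:1,1]
  • {4,9}:  v_{4} + v_{9} = v_{3} + v_{8} ; sig = [2:1,1]
  • {7,8}:  v_{7} + v_{8} = v_{4} + v_{6} ; sig = [2:1,1]
  • {7,10}:  v_{7} + v_{10} = v_{4} + v_{5} ; sig = [2:1,1]
  • {2,7}:  v_{2} + v_{7} = v_{5} + 2·v_{6} ; sig = [2:1,2]
  • {3,7}:  v_{3} + v_{7} = 2·v_{4} + v_{5} ; sig = [2:1,2]
  • {4,5,6}:  v_{4} + v_{5} + v_{6} = v_{7} ; sig = [3:1]

Sorted signature multiset PRS(X):
[[2:], [2:], [2:], [2:], [2:1], [2:1], [2:1], [2:1], [2:1], [2:1], [2:1], [2:1], [2:1], [2:1], [2:1,1], [2:1,1], [2:1,1], [2:1,1], [2:1,1], [2:1,2], [2:1,2], [3:1]]


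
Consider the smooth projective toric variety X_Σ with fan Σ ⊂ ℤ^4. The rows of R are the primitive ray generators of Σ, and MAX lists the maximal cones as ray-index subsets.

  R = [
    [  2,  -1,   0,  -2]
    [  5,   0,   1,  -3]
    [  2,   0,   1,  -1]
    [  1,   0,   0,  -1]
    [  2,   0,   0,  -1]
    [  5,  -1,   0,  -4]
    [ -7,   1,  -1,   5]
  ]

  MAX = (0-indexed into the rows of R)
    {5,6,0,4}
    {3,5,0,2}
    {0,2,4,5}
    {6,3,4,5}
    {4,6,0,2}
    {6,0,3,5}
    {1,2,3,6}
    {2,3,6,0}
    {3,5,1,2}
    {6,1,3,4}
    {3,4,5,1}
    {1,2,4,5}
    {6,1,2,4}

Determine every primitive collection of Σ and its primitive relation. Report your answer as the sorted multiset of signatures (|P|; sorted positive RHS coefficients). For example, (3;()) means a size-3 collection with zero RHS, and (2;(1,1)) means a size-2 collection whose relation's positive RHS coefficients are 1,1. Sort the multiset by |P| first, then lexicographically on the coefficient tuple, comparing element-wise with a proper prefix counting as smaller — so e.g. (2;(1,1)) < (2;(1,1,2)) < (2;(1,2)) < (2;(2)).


The 5 primitive collections of Σ (r=7, n=4):

  P = {0,1}:  v_{0} + v_{1} = v_{2} + v_{5}  →  sig = (2;(1,1))
  P = {2,5,6}:  v_{2} + v_{5} + v_{6} = 0  →  sig = (3;())
  P = {0,3,4}:  v_{0} + v_{3} + v_{4} = v_{5}  →  sig = (3;(1))
  P = {2,3,4}:  v_{2} + v_{3} + v_{4} = v_{1}  →  sig = (3;(1))
  P = {1,5,6}:  v_{1} + v_{5} + v_{6} = v_{3} + v_{4}  →  sig = (3;(1,1))

Signatures (|P|; sorted positive RHS coefficients), sorted:
[(2;(1,1)), (3;()), (3;(1)), (3;(1)), (3;(1,1))]


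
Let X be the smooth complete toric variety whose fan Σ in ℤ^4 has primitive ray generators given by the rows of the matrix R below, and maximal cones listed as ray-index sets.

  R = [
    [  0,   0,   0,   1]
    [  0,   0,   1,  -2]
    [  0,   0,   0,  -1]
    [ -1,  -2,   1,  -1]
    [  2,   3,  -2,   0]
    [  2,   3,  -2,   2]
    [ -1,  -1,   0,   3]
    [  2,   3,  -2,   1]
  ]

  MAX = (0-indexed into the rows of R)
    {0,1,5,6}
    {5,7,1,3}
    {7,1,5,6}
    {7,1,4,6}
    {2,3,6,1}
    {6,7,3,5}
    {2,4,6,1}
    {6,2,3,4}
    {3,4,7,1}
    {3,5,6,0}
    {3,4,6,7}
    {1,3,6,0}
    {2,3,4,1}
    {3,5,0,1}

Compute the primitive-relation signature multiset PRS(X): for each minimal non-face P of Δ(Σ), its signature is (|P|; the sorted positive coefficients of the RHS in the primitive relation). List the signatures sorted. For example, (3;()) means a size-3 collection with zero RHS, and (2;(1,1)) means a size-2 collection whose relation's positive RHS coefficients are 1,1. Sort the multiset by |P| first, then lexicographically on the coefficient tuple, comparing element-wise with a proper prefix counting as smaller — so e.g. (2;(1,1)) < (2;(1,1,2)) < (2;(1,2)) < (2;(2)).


|primitive collections| = 9. Relations:

  P = {0,2}:  v_{0} + v_{2} = 0 — sig = (2;())
  P = {0,4}:  v_{0} + v_{4} = v_{7} — sig = (2;(1))
  P = {0,7}:  v_{0} + v_{7} = v_{5} — sig = (2;(1))
  P = {2,5}:  v_{2} + v_{5} = v_{7} — sig = (2;(1))
  P = {2,7}:  v_{2} + v_{7} = v_{4} — sig = (2;(1))
  P = {4,5}:  v_{4} + v_{5} = 2·v_{7} — sig = (2;(2))
  P = {1,3,4,6}:  v_{1} + v_{3} + v_{4} + v_{6} = 0 — sig = (4;())
  P = {1,3,6,7}:  v_{1} + v_{3} + v_{6} + v_{7} = v_{0} — sig = (4;(1))
  P = {1,3,5,6}:  v_{1} + v_{3} + v_{5} + v_{6} = 2·v_{0} — sig = (4;(2))

Hence PRS(X_Σ) =
    |P|=2: 6 collections, coeffs (), (1), (1), (1), (1), (2)
    |P|=4: 3 collections, coeffs (), (1), (2)


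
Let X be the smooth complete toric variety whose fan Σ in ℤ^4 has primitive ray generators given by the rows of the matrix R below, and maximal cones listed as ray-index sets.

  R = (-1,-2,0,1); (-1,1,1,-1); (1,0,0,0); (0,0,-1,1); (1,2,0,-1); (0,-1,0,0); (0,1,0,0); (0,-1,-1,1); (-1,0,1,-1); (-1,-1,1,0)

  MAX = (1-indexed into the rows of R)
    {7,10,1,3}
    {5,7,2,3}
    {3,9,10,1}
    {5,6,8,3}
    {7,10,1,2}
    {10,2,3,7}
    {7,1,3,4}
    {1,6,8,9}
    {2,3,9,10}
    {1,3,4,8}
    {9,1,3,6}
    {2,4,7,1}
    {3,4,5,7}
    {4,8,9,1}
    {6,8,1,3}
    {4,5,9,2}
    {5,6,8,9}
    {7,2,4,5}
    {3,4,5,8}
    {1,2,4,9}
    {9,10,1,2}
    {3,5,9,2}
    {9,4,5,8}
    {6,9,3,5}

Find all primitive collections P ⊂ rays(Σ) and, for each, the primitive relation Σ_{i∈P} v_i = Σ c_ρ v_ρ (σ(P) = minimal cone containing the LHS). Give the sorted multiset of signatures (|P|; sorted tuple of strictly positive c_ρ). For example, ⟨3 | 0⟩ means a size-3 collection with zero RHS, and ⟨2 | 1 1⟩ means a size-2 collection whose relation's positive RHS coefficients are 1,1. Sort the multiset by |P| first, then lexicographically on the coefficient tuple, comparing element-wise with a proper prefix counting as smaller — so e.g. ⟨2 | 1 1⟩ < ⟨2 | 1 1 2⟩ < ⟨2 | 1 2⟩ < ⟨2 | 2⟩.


The 15 primitive collections of Σ (r=10, n=4):

  P={1,5}:  v_{1} + v_{5} = 0  ⇒ sig = ⟨2 | 0⟩
  P={6,7}:  v_{6} + v_{7} = 0  ⇒ sig = ⟨2 | 0⟩
  P={2,6}:  v_{2} + v_{6} = v_{9}  ⇒ sig = ⟨2 | 1⟩
  P={4,6}:  v_{4} + v_{6} = v_{8}  ⇒ sig = ⟨2 | 1⟩
  P={7,8}:  v_{7} + v_{8} = v_{4}  ⇒ sig = ⟨2 | 1⟩
  P={7,9}:  v_{7} + v_{9} = v_{2}  ⇒ sig = ⟨2 | 1⟩
  P={8,10}:  v_{8} + v_{10} = v_{1}  ⇒ sig = ⟨2 | 1⟩
  P={2,8}:  v_{2} + v_{8} = v_{4} + v_{9}  ⇒ sig = ⟨2 | 1 1⟩
  P={4,10}:  v_{4} + v_{10} = v_{1} + v_{7}  ⇒ sig = ⟨2 | 1 1⟩
  P={5,10}:  v_{5} + v_{10} = v_{2} + v_{3}  ⇒ sig = ⟨2 | 1 1⟩
  P={6,10}:  v_{6} + v_{10} = v_{1} + v_{3} + v_{9}  ⇒ sig = ⟨2 | 1 1 1⟩
  P={3,4,9}:  v_{3} + v_{4} + v_{9} = 0  ⇒ sig = ⟨3 | 0⟩
  P={1,2,3}:  v_{1} + v_{2} + v_{3} = v_{10}  ⇒ sig = ⟨3 | 1⟩
  P={2,3,4}:  v_{2} + v_{3} + v_{4} = v_{7}  ⇒ sig = ⟨3 | 1⟩
  P={3,8,9}:  v_{3} + v_{8} + v_{9} = v_{6}  ⇒ sig = ⟨3 | 1⟩

Hence PRS(X_Σ) =
    ⟨2 | 0⟩
    ⟨2 | 0⟩
    ⟨2 | 1⟩
    ⟨2 | 1⟩
    ⟨2 | 1⟩
    ⟨2 | 1⟩
    ⟨2 | 1⟩
    ⟨2 | 1 1⟩
    ⟨2 | 1 1⟩
    ⟨2 | 1 1⟩
    ⟨2 | 1 1 1⟩
    ⟨3 | 0⟩
    ⟨3 | 1⟩
    ⟨3 | 1⟩
    ⟨3 | 1⟩


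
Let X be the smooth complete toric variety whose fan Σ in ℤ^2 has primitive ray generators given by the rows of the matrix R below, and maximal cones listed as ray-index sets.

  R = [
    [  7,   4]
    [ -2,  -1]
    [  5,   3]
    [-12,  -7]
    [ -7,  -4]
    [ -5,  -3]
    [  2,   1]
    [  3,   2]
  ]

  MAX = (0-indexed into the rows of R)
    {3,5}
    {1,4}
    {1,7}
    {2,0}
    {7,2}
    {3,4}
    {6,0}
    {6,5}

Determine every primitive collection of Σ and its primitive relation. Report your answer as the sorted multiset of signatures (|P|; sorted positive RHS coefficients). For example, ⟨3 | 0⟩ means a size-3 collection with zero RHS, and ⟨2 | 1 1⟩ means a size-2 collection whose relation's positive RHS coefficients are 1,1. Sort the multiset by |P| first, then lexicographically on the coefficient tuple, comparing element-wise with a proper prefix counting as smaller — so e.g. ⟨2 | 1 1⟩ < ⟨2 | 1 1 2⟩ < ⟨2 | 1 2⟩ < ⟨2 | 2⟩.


Primitive collections (20):

  {0,4}:  v_{0} + v_{4} = 0 ; sig = ⟨2 | 0⟩
  {1,6}:  v_{1} + v_{6} = 0 ; sig = ⟨2 | 0⟩
  {2,5}:  v_{2} + v_{5} = 0 ; sig = ⟨2 | 0⟩
  {0,1}:  v_{0} + v_{1} = v_{2} ; sig = ⟨2 | 1⟩
  {0,3}:  v_{0} + v_{3} = v_{5} ; sig = ⟨2 | 1⟩
  {0,5}:  v_{0} + v_{5} = v_{6} ; sig = ⟨2 | 1⟩
  {1,2}:  v_{1} + v_{2} = v_{7} ; sig = ⟨2 | 1⟩
  {1,5}:  v_{1} + v_{5} = v_{4} ; sig = ⟨2 | 1⟩
  {2,3}:  v_{2} + v_{3} = v_{4} ; sig = ⟨2 | 1⟩
  {2,4}:  v_{2} + v_{4} = v_{1} ; sig = ⟨2 | 1⟩
  {2,6}:  v_{2} + v_{6} = v_{0} ; sig = ⟨2 | 1⟩
  {4,5}:  v_{4} + v_{5} = v_{3} ; sig = ⟨2 | 1⟩
  {4,6}:  v_{4} + v_{6} = v_{5} ; sig = ⟨2 | 1⟩
  {5,7}:  v_{5} + v_{7} = v_{1} ; sig = ⟨2 | 1⟩
  {6,7}:  v_{6} + v_{7} = v_{2} ; sig = ⟨2 | 1⟩
  {3,7}:  v_{3} + v_{7} = v_{1} + v_{4} ; sig = ⟨2 | 1 1⟩
  {0,7}:  v_{0} + v_{7} = 2·v_{2} ; sig = ⟨2 | 2⟩
  {1,3}:  v_{1} + v_{3} = 2·v_{4} ; sig = ⟨2 | 2⟩
  {3,6}:  v_{3} + v_{6} = 2·v_{5} ; sig = ⟨2 | 2⟩
  {4,7}:  v_{4} + v_{7} = 2·v_{1} ; sig = ⟨2 | 2⟩

Signatures (|P|; sorted positive RHS coefficients), sorted:
[⟨2 | 0⟩, ⟨2 | 0⟩, ⟨2 | 0⟩, ⟨2 | 1⟩, ⟨2 | 1⟩, ⟨2 | 1⟩, ⟨2 | 1⟩, ⟨2 | 1⟩, ⟨2 | 1⟩, ⟨2 | 1⟩, ⟨2 | 1⟩, ⟨2 | 1⟩, ⟨2 | 1⟩, ⟨2 | 1⟩, ⟨2 | 1⟩, ⟨2 | 1 1⟩, ⟨2 | 2⟩, ⟨2 | 2⟩, ⟨2 | 2⟩, ⟨2 | 2⟩]


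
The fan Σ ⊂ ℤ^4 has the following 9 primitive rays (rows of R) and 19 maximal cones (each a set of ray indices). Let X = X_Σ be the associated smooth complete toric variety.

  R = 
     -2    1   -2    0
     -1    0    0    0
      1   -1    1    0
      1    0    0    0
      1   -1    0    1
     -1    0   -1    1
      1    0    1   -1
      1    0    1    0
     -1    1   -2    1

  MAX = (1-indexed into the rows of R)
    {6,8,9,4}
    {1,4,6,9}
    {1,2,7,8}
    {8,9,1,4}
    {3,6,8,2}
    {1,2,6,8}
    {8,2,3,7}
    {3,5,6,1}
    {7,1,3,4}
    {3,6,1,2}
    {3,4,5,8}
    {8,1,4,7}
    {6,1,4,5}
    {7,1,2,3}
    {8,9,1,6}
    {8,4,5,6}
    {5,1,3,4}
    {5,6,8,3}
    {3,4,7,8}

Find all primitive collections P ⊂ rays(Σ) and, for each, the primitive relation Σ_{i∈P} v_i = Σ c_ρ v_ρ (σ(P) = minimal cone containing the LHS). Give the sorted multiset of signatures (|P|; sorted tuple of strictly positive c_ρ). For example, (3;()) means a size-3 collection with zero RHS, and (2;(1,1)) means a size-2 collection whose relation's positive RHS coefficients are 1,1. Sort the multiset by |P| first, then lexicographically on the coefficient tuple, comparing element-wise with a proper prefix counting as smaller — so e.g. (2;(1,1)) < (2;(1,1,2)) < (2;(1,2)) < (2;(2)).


Σ has 12 primitive collections:

  • {2,4}:  v_{2} + v_{4} = 0  so sig = (2;())
  • {6,7}:  v_{6} + v_{7} = 0  so sig = (2;())
  • {2,5}:  v_{2} + v_{5} = v_{3} + v_{6}  so sig = (2;(1,1))
  • {3,9}:  v_{3} + v_{9} = v_{4} + v_{6}  so sig = (2;(1,1))
  • {5,7}:  v_{5} + v_{7} = v_{3} + v_{4}  so sig = (2;(1,1))
  • {2,9}:  v_{2} + v_{9} = v_{1} + v_{6} + v_{8}  so sig = (2;(1,1,1))
  • {7,9}:  v_{7} + v_{9} = v_{1} + v_{4} + v_{8}  so sig = (2;(1,1,1))
  • {5,9}:  v_{5} + v_{9} = 2·v_{4} + 2·v_{6}  so sig = (2;(2,2))
  • {1,3,8}:  v_{1} + v_{3} + v_{8} = 0  so sig = (3;())
  • {3,4,6}:  v_{3} + v_{4} + v_{6} = v_{5}  so sig = (3;(1))
  • {1,5,8}:  v_{1} + v_{5} + v_{8} = v_{4} + v_{6}  so sig = (3;(1,1))
  • {1,4,6,8}:  v_{1} + v_{4} + v_{6} + v_{8} = v_{9}  so sig = (4;(1))

Sorted signature multiset PRS(X):
{ (2;()) ×2,  (2;(1,1)) ×3,  (2;(1,1,1)) ×2,  (2;(2,2)),  (3;()),  (3;(1)),  (3;(1,1)),  (4;(1)) }


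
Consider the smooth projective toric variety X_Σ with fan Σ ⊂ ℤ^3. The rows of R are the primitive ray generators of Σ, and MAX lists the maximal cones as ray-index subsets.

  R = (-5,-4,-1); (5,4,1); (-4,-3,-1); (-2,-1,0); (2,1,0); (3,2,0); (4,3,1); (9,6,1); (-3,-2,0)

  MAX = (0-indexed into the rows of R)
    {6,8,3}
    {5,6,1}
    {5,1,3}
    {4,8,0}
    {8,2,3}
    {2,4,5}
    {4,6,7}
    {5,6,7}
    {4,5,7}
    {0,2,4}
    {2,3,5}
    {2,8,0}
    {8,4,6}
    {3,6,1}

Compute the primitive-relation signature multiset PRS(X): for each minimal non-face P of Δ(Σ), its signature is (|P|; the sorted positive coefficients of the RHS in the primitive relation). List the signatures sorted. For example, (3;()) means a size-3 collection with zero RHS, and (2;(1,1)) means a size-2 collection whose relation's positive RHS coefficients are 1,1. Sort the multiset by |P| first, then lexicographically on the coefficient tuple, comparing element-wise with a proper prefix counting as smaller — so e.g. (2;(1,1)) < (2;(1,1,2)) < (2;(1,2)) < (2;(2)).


|primitive collections| = 18. Relations:

  {0,1}:  v_{0} + v_{1} = 0  ⇒ sig = (2;())
  {2,6}:  v_{2} + v_{6} = 0  ⇒ sig = (2;())
  {3,4}:  v_{3} + v_{4} = 0  ⇒ sig = (2;())
  {5,8}:  v_{5} + v_{8} = 0  ⇒ sig = (2;())
  {0,3}:  v_{0} + v_{3} = v_{2} + v_{8}  ⇒ sig = (2;(1,1))
  {0,5}:  v_{0} + v_{5} = v_{2} + v_{4}  ⇒ sig = (2;(1,1))
  {0,6}:  v_{0} + v_{6} = v_{4} + v_{8}  ⇒ sig = (2;(1,1))
  {1,2}:  v_{1} + v_{2} = v_{3} + v_{5}  ⇒ sig = (2;(1,1))
  {1,4}:  v_{1} + v_{4} = v_{5} + v_{6}  ⇒ sig = (2;(1,1))
  {1,8}:  v_{1} + v_{8} = v_{3} + v_{6}  ⇒ sig = (2;(1,1))
  {2,7}:  v_{2} + v_{7} = v_{4} + v_{5}  ⇒ sig = (2;(1,1))
  {3,7}:  v_{3} + v_{7} = v_{5} + v_{6}  ⇒ sig = (2;(1,1))
  {7,8}:  v_{7} + v_{8} = v_{4} + v_{6}  ⇒ sig = (2;(1,1))
  {0,7}:  v_{0} + v_{7} = 2·v_{4}  ⇒ sig = (2;(2))
  {1,7}:  v_{1} + v_{7} = 2·v_{5} + 2·v_{6}  ⇒ sig = (2;(2,2))
  {2,4,8}:  v_{2} + v_{4} + v_{8} = v_{0}  ⇒ sig = (3;(1))
  {3,5,6}:  v_{3} + v_{5} + v_{6} = v_{1}  ⇒ sig = (3;(1))
  {4,5,6}:  v_{4} + v_{5} + v_{6} = v_{7}  ⇒ sig = (3;(1))

Signatures (|P|; sorted positive RHS coefficients), sorted:
{ (2;()) ×4,  (2;(1,1)) ×9,  (2;(2)),  (2;(2,2)),  (3;(1)) ×3 }


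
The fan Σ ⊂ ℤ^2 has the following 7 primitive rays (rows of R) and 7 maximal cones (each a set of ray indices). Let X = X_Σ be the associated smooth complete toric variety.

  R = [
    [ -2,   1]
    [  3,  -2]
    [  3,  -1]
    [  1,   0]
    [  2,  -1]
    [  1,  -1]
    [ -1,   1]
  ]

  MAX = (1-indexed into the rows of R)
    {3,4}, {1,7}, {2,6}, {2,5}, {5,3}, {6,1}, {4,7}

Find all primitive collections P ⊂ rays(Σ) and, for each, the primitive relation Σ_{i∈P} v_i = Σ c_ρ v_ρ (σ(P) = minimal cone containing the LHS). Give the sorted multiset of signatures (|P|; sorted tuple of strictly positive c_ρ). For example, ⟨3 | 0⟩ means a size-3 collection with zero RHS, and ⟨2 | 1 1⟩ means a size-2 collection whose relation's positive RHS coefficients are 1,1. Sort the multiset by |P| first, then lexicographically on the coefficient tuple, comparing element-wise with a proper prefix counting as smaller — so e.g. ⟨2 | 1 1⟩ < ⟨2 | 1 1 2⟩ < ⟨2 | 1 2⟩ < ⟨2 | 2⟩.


Primitive collections (14):

  P = {1,5}:  v_{1} + v_{5} = 0  ⇒ sig = ⟨2 | 0⟩
  P = {6,7}:  v_{6} + v_{7} = 0  ⇒ sig = ⟨2 | 0⟩
  P = {1,2}:  v_{1} + v_{2} = v_{6}  ⇒ sig = ⟨2 | 1⟩
  P = {1,3}:  v_{1} + v_{3} = v_{4}  ⇒ sig = ⟨2 | 1⟩
  P = {1,4}:  v_{1} + v_{4} = v_{7}  ⇒ sig = ⟨2 | 1⟩
  P = {2,7}:  v_{2} + v_{7} = v_{5}  ⇒ sig = ⟨2 | 1⟩
  P = {4,5}:  v_{4} + v_{5} = v_{3}  ⇒ sig = ⟨2 | 1⟩
  P = {4,6}:  v_{4} + v_{6} = v_{5}  ⇒ sig = ⟨2 | 1⟩
  P = {5,6}:  v_{5} + v_{6} = v_{2}  ⇒ sig = ⟨2 | 1⟩
  P = {5,7}:  v_{5} + v_{7} = v_{4}  ⇒ sig = ⟨2 | 1⟩
  P = {2,4}:  v_{2} + v_{4} = 2·v_{5}  ⇒ sig = ⟨2 | 2⟩
  P = {3,6}:  v_{3} + v_{6} = 2·v_{5}  ⇒ sig = ⟨2 | 2⟩
  P = {3,7}:  v_{3} + v_{7} = 2·v_{4}  ⇒ sig = ⟨2 | 2⟩
  P = {2,3}:  v_{2} + v_{3} = 3·v_{5}  ⇒ sig = ⟨2 | 3⟩

Sorted signature multiset PRS(X):
    |P|=2: 14 collections, coeffs (), (), (1), (1), (1), (1), (1), (1), (1), (1), (2), (2), (2), (3)


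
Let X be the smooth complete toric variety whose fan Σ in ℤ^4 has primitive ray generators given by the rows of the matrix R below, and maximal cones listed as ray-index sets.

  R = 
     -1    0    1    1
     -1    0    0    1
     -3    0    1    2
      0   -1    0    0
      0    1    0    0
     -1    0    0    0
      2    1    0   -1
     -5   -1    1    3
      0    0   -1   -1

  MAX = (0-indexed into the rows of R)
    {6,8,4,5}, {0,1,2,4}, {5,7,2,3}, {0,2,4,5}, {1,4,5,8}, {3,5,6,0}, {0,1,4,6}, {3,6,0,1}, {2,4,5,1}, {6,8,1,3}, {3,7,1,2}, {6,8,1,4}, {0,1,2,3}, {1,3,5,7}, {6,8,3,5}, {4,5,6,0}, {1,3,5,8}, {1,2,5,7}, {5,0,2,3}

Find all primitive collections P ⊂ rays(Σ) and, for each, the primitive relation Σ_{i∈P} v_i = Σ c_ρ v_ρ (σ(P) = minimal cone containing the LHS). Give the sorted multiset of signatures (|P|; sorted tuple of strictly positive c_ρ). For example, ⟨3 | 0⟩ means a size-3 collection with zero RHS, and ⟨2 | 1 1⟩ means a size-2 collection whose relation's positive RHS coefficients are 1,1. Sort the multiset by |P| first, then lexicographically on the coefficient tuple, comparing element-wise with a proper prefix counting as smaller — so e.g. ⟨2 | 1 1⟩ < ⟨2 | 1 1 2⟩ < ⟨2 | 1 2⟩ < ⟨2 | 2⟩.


Minimal non-faces — 11 found among 9 rays, 19 max cones:

  P={3,4}:  v_{3} + v_{4} = 0 — sig = ⟨2 | 0⟩
  P={0,8}:  v_{0} + v_{8} = v_{5} — sig = ⟨2 | 1⟩
  P={6,7}:  v_{6} + v_{7} = v_{2} — sig = ⟨2 | 1⟩
  P={2,6}:  v_{2} + v_{6} = v_{0} + v_{4} — sig = ⟨2 | 1 1⟩
  P={4,7}:  v_{4} + v_{7} = v_{1} + v_{2} + v_{5} — sig = ⟨2 | 1 1 1⟩
  P={0,7}:  v_{0} + v_{7} = 2·v_{2} + v_{3} — sig = ⟨2 | 1 2⟩
  P={2,8}:  v_{2} + v_{8} = v_{1} + 2·v_{5} — sig = ⟨2 | 1 2⟩
  P={7,8}:  v_{7} + v_{8} = 2·v_{1} + v_{3} + 3·v_{5} — sig = ⟨2 | 1 2 3⟩
  P={0,1,5}:  v_{0} + v_{1} + v_{5} = v_{2} — sig = ⟨3 | 1⟩
  P={1,5,6}:  v_{1} + v_{5} + v_{6} = v_{4} — sig = ⟨3 | 1⟩
  P={1,2,3,5}:  v_{1} + v_{2} + v_{3} + v_{5} = v_{7} — sig = ⟨4 | 1⟩

Sorted signature multiset PRS(X):
    |P|=2: 8 collections, coeffs (), (1), (1), (1,1), (1,1,1), (1,2), (1,2), (1,2,3)
    |P|=3: 2 collections, coeffs (1), (1)
    |P|=4: 1 collection, coeffs (1)


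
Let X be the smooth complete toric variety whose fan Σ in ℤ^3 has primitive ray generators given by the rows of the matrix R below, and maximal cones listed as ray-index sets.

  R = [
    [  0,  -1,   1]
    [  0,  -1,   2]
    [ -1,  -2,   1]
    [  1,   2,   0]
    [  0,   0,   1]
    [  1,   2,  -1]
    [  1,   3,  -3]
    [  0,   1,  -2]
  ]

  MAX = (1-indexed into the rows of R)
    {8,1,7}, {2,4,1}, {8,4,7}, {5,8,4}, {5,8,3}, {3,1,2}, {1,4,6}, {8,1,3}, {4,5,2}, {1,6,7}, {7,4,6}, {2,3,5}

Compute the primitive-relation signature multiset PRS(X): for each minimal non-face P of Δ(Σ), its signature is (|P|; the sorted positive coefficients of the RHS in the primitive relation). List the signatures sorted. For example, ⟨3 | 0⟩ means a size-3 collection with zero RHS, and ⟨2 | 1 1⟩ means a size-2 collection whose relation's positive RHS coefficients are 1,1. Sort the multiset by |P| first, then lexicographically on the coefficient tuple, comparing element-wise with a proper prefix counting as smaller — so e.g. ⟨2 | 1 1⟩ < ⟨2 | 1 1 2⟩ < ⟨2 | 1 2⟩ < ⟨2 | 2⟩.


Minimal non-faces — 12 found among 8 rays, 12 max cones:

  P={2,8}:  v_{2} + v_{8} = 0 — sig = ⟨2 | 0⟩
  P={3,6}:  v_{3} + v_{6} = 0 — sig = ⟨2 | 0⟩
  P={1,5}:  v_{1} + v_{5} = v_{2} — sig = ⟨2 | 1⟩
  P={2,7}:  v_{2} + v_{7} = v_{6} — sig = ⟨2 | 1⟩
  P={3,4}:  v_{3} + v_{4} = v_{5} — sig = ⟨2 | 1⟩
  P={3,7}:  v_{3} + v_{7} = v_{8} — sig = ⟨2 | 1⟩
  P={5,6}:  v_{5} + v_{6} = v_{4} — sig = ⟨2 | 1⟩
  P={6,8}:  v_{6} + v_{8} = v_{7} — sig = ⟨2 | 1⟩
  P={2,6}:  v_{2} + v_{6} = v_{1} + v_{4} — sig = ⟨2 | 1 1⟩
  P={5,7}:  v_{5} + v_{7} = v_{4} + v_{8} — sig = ⟨2 | 1 1⟩
  P={1,4,8}:  v_{1} + v_{4} + v_{8} = v_{6} — sig = ⟨3 | 1⟩
  P={1,4,7}:  v_{1} + v_{4} + v_{7} = 2·v_{6} — sig = ⟨3 | 2⟩

Hence PRS(X_Σ) =
    ⟨2 | 0⟩
    ⟨2 | 0⟩
    ⟨2 | 1⟩
    ⟨2 | 1⟩
    ⟨2 | 1⟩
    ⟨2 | 1⟩
    ⟨2 | 1⟩
    ⟨2 | 1⟩
    ⟨2 | 1 1⟩
    ⟨2 | 1 1⟩
    ⟨3 | 1⟩
    ⟨3 | 2⟩


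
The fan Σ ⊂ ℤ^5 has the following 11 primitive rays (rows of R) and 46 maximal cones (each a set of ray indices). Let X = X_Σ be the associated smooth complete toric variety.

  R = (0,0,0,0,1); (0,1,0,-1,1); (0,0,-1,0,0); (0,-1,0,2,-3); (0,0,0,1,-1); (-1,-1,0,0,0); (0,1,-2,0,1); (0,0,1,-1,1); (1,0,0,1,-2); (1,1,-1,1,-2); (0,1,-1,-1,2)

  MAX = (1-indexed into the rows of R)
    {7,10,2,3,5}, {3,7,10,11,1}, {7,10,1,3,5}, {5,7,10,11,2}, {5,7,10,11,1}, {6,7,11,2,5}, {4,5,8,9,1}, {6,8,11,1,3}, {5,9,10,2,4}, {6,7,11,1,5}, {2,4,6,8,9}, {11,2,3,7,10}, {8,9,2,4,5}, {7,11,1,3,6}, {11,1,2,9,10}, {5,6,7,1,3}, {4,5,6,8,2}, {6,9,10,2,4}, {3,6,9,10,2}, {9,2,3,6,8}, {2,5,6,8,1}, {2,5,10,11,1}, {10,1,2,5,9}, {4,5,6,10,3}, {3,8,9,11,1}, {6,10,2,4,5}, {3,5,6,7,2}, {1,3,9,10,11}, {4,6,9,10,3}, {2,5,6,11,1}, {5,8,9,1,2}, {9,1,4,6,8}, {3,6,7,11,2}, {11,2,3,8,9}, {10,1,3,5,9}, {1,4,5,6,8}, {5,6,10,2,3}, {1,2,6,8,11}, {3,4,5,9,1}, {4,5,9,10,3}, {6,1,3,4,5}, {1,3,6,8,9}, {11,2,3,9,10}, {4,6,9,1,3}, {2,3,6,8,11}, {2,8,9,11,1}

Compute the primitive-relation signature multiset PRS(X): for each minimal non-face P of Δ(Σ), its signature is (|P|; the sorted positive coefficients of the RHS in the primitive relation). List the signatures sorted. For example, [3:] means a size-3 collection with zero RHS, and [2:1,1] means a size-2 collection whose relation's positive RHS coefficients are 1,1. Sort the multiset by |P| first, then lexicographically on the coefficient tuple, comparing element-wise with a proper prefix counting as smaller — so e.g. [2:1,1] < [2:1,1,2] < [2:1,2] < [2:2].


Primitive collections (22):

  {7,8}:  v_{7} + v_{8} = v_{11}  →  sig = [2:1]
  {4,11}:  v_{4} + v_{11} = v_{3} + v_{5}  →  sig = [2:1,1]
  {8,10}:  v_{8} + v_{10} = v_{2} + v_{9}  →  sig = [2:1,1]
  {7,9}:  v_{7} + v_{9} = v_{1} + v_{3} + v_{10}  →  sig = [2:1,1,1]
  {4,7}:  v_{4} + v_{7} = 2·v_{3} + 2·v_{5}  →  sig = [2:2,2]
  {3,5,8}:  v_{3} + v_{5} + v_{8} = 0  →  sig = [3:]
  {1,2,3}:  v_{1} + v_{2} + v_{3} = v_{11}  →  sig = [3:1]
  {1,2,4}:  v_{1} + v_{2} + v_{4} = v_{5}  →  sig = [3:1]
  {3,5,11}:  v_{3} + v_{5} + v_{11} = v_{7}  →  sig = [3:1]
  {5,6,9}:  v_{5} + v_{6} + v_{9} = v_{4}  →  sig = [3:1]
  {6,9,11}:  v_{6} + v_{9} + v_{11} = v_{3}  →  sig = [3:1]
  {1,6,10}:  v_{1} + v_{6} + v_{10} = v_{3} + v_{5}  →  sig = [3:1,1]
  {2,3,4}:  v_{2} + v_{3} + v_{4} = v_{6} + v_{10}  →  sig = [3:1,1]
  {3,4,8}:  v_{3} + v_{4} + v_{8} = v_{6} + v_{9}  →  sig = [3:1,1]
  {5,8,11}:  v_{5} + v_{8} + v_{11} = v_{1} + v_{2}  →  sig = [3:1,1]
  {5,9,11}:  v_{5} + v_{9} + v_{11} = v_{1} + v_{10}  →  sig = [3:1,1]
  {1,4,10}:  v_{1} + v_{4} + v_{10} = v_{3} + 2·v_{5} + v_{9}  →  sig = [3:1,1,2]
  {6,10,11}:  v_{6} + v_{10} + v_{11} = v_{2} + 2·v_{3} + v_{5}  →  sig = [3:1,1,2]
  {1,2,7}:  v_{1} + v_{2} + v_{7} = v_{5} + 2·v_{11}  →  sig = [3:1,2]
  {6,7,10}:  v_{6} + v_{7} + v_{10} = v_{2} + 3·v_{3} + 2·v_{5}  →  sig = [3:1,2,3]
  {1,2,6,9}:  v_{1} + v_{2} + v_{6} + v_{9} = 0  →  sig = [4:]
  {2,3,5,9}:  v_{2} + v_{3} + v_{5} + v_{9} = v_{10}  →  sig = [4:1]

Hence PRS(X_Σ) =
[[2:1], [2:1,1], [2:1,1], [2:1,1,1], [2:2,2], [3:], [3:1], [3:1], [3:1], [3:1], [3:1], [3:1,1], [3:1,1], [3:1,1], [3:1,1], [3:1,1], [3:1,1,2], [3:1,1,2], [3:1,2], [3:1,2,3], [4:], [4:1]]


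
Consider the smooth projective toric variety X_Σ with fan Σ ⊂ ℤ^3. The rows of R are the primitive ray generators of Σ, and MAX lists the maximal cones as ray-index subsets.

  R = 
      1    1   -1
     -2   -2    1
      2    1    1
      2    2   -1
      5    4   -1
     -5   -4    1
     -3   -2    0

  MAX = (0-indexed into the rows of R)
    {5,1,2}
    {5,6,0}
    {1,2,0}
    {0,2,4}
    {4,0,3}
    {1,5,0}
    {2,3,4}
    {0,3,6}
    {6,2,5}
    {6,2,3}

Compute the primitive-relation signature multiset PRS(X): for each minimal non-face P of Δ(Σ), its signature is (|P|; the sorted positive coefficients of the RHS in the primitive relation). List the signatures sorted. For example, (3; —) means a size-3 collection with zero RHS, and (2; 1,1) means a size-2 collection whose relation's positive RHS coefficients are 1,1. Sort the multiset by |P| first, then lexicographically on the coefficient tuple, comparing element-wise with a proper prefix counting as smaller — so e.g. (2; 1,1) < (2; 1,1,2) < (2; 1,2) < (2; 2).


9 minimal non-faces of Δ(Σ) (on 7 rays):

  P = {1,3}:  v_{1} + v_{3} = 0 ; sig = (2; —)
  P = {4,5}:  v_{4} + v_{5} = 0 ; sig = (2; —)
  P = {1,6}:  v_{1} + v_{6} = v_{5} ; sig = (2; 1)
  P = {3,5}:  v_{3} + v_{5} = v_{6} ; sig = (2; 1)
  P = {4,6}:  v_{4} + v_{6} = v_{3} ; sig = (2; 1)
  P = {1,4}:  v_{1} + v_{4} = v_{0} + v_{2} ; sig = (2; 1,1)
  P = {0,2,6}:  v_{0} + v_{2} + v_{6} = 0 ; sig = (3; —)
  P = {0,2,3}:  v_{0} + v_{2} + v_{3} = v_{4} ; sig = (3; 1)
  P = {0,2,5}:  v_{0} + v_{2} + v_{5} = v_{1} ; sig = (3; 1)

Sorted signature multiset PRS(X):
    (2; —)
    (2; —)
    (2; 1)
    (2; 1)
    (2; 1)
    (2; 1,1)
    (3; —)
    (3; 1)
    (3; 1)


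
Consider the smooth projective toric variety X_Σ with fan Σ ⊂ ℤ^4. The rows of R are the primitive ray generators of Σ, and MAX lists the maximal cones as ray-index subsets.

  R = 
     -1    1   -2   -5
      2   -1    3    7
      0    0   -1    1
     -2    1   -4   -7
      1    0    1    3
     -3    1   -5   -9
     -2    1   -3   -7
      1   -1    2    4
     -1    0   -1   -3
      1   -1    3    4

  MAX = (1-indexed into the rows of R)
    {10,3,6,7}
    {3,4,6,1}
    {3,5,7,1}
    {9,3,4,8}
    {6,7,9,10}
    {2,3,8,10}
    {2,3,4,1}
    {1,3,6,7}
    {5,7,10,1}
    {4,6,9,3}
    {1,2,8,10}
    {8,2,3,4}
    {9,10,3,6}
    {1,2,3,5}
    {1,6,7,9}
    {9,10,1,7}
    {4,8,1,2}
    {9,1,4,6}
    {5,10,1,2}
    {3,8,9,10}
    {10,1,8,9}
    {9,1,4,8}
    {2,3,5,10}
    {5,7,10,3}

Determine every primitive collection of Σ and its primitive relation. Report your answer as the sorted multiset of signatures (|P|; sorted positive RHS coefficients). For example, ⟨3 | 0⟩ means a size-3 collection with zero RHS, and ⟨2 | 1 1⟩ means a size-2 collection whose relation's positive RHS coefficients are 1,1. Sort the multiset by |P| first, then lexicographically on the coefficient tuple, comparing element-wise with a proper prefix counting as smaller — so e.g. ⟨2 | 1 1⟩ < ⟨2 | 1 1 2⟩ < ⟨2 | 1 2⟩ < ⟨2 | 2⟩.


16 collections generate NE(X_Σ); each relation:

  {2,7}:  v_{2} + v_{7} = 0  →  sig = ⟨2 | 0⟩
  {5,9}:  v_{5} + v_{9} = 0  →  sig = ⟨2 | 0⟩
  {2,9}:  v_{2} + v_{9} = v_{8}  →  sig = ⟨2 | 1⟩
  {4,10}:  v_{4} + v_{10} = v_{9}  →  sig = ⟨2 | 1⟩
  {5,8}:  v_{5} + v_{8} = v_{2}  →  sig = ⟨2 | 1⟩
  {7,8}:  v_{7} + v_{8} = v_{9}  →  sig = ⟨2 | 1⟩
  {2,6}:  v_{2} + v_{6} = v_{3} + v_{9}  →  sig = ⟨2 | 1 1⟩
  {4,5}:  v_{4} + v_{5} = v_{1} + v_{3}  →  sig = ⟨2 | 1 1⟩
  {4,7}:  v_{4} + v_{7} = v_{1} + v_{6}  →  sig = ⟨2 | 1 1⟩
  {5,6}:  v_{5} + v_{6} = v_{3} + v_{7}  →  sig = ⟨2 | 1 1⟩
  {6,8}:  v_{6} + v_{8} = v_{3} + 2·v_{9}  →  sig = ⟨2 | 1 2⟩
  {1,3,10}:  v_{1} + v_{3} + v_{10} = 0  →  sig = ⟨3 | 0⟩
  {1,3,9}:  v_{1} + v_{3} + v_{9} = v_{4}  →  sig = ⟨3 | 1⟩
  {3,7,9}:  v_{3} + v_{7} + v_{9} = v_{6}  →  sig = ⟨3 | 1⟩
  {1,3,8}:  v_{1} + v_{3} + v_{8} = v_{2} + v_{4}  →  sig = ⟨3 | 1 1⟩
  {1,6,10}:  v_{1} + v_{6} + v_{10} = v_{7} + v_{9}  →  sig = ⟨3 | 1 1⟩

Sorted signature multiset PRS(X):
{ ⟨2 | 0⟩ ×2,  ⟨2 | 1⟩ ×4,  ⟨2 | 1 1⟩ ×4,  ⟨2 | 1 2⟩,  ⟨3 | 0⟩,  ⟨3 | 1⟩ ×2,  ⟨3 | 1 1⟩ ×2 }
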